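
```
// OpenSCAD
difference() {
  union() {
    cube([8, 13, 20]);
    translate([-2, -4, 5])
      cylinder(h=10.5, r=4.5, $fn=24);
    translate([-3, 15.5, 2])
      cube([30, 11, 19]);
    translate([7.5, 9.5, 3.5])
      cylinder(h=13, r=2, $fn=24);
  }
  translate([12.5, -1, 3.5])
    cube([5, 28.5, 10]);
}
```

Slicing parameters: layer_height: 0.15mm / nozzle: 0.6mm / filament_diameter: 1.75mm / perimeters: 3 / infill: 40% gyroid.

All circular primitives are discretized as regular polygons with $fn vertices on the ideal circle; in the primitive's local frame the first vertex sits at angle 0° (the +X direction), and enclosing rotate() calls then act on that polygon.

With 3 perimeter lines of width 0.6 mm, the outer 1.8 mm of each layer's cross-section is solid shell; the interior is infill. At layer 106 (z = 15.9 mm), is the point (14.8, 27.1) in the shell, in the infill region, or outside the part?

At z = 15.9 mm: the 8×13 cube contributes its full rectangle; the cylinder at (-2, -4) does not reach this height (z outside [5, 15.5]); the 30×11 cube at (-3, 15.5) contributes its full rectangle; the r=2 cylinder at (7.5, 9.5) contributes a regular 24-gon of circumradius 2; Merging all regions: the regions partially overlap (shared area 8.18 mm²), so overlapping operands fuse into one piece — 2 connected regions; the cube at (12.5, -1) is not intersected at this z (z outside [3.5, 13.5]); Taking the first minus the rest: none of the subtracted shapes is present at this height, so the result so far is unchanged — 2 connected regions. Overall, the cross-section has 2 separate islands. The nearest boundary edge runs (-3.00, 26.50)→(27.00, 26.50); distance from the point to it = 0.60 mm. The point is not inside any of the regions above, so it lies outside the cross-section (0.60 mm from the nearest boundary).

outside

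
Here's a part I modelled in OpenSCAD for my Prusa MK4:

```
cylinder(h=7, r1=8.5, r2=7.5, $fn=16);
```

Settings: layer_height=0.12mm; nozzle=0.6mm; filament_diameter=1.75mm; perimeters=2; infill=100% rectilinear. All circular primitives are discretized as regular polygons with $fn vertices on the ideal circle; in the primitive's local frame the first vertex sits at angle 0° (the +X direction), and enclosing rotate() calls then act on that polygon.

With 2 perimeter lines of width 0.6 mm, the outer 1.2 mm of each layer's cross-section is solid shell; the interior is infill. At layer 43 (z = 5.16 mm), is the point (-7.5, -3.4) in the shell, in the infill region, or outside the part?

outside

At z = 5.16 mm: the cone: at t=0.737 of its height the radius interpolates to r₁+(r₂−r₁)t = 7.763, giving a regular 16-gon of that circumradius. Overall, the cross-section is a single solid region. The nearest boundary edge runs (-7.17, -2.97)→(-5.49, -5.49); distance from the point to it = 0.51 mm. The point is not inside any of the regions above, so it lies outside the cross-section (0.51 mm from the nearest boundary).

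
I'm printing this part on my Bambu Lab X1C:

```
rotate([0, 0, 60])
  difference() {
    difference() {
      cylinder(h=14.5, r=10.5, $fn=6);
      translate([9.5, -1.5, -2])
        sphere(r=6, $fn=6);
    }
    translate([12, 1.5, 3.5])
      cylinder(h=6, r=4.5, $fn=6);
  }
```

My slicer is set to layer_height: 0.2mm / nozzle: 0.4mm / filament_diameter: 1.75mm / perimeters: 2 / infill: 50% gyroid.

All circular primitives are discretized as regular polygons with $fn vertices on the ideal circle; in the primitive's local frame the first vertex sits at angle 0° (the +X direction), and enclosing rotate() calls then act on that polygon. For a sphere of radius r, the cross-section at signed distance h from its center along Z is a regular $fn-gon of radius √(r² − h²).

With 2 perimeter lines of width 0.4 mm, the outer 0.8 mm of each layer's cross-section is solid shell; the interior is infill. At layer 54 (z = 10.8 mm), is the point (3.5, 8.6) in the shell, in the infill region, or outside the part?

At z = 10.8 mm: the cylinder: section is a regular 6-gon, circumradius r=10.5; the sphere at (9.5, -1.5) is absent (|z−center|=12.800 > r=6); After the difference (first − rest): none of the subtracted shapes is present at this height, so the r=10.5 cylinder is unchanged — 1 connected region; the cylinder at (12, 1.5) does not reach this height (z outside [3.5, 9.5]); Taking the first minus the rest: none of the subtracted shapes is present at this height, so that combined region is unchanged — 1 connected region; (rotated 60° about Z; rotation is an isometry so areas/perimeters/island counts are preserved). Overall, the cross-section is a single solid region. Undo the 60° rotation: the query point maps to (9.198, 1.269) in the un-rotated model frame. The nearest boundary edge runs (10.50, 0.00)→(5.25, 9.09); distance from the point to it = 0.49 mm. The point is inside the cross-section, 0.49 mm from the nearest boundary — within the 0.8 mm shell band (2 × 0.4).

shell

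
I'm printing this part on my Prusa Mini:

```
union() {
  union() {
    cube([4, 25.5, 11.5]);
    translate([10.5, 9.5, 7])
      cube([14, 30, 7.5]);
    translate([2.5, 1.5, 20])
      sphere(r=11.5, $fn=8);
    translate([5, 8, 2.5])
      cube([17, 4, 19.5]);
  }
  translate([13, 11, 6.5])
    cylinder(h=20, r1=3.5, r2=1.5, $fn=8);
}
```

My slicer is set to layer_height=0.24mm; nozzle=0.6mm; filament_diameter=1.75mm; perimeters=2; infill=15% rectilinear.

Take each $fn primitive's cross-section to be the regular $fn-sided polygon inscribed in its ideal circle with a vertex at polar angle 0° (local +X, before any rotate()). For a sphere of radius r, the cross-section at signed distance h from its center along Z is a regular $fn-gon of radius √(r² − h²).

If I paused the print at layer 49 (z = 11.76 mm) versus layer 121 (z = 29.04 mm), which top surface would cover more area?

layer 49 (z = 11.76 mm)

Layer 49 (z = 11.76): the cube does not reach this height (z outside [0, 11.5]); the cube at (10.5, 9.5) is present — its section is the full 14×30 rectangle (area 420.00 mm²); the r=11.5 sphere at (2.5, 1.5) slices to a regular 8-gon of circumradius 8.022 (√(r²−h²) with h=8.24 from center) (area = (8/2)·8.022²·sin(360°/8) = 182.02 mm²); the cube at (5, 8) (footprint 17×4) is included at this height (area 68.00 mm²); Taking the union: the regions partially overlap — summed areas 670.02 mm² minus the doubly-counted overlap 29.04 mm² gives 640.98 mm² — area = 640.98 mm²; the cone at (13, 11) contributes a regular 8-gon of circumradius 2.974 (interpolated between r1=3.5 and r2=1.5 at t=0.263) (area = (8/2)·2.974²·sin(360°/8) = 25.02 mm²); Merging all regions: the regions partially overlap — summed areas 666.00 mm² minus the doubly-counted overlap 25.01 mm² gives 640.98 mm² — area = 640.98 mm². So its area = 640.98 mm². Layer 121 (z = 29.04): the cube is absent (z outside [0, 11.5]); the cube at (10.5, 9.5) does not reach this height (z outside [7, 14.5]); the r=11.5 sphere at (2.5, 1.5) slices to a regular 8-gon of circumradius 7.108 (√(r²−h²) with h=9.04 from center) (area = (8/2)·7.108²·sin(360°/8) = 142.92 mm²); the cube at (5, 8) is absent (z outside [2.5, 22]); Merging all regions: only the r=11.5 sphere at (2.5, 1.5) is present, so the union is just that shape — area = 142.92 mm²; the cone at (13, 11) does not reach this height (z outside [6.5, 26.5]); Combining (union): only that combined region is present, so the union is just that shape — area = 142.92 mm². So its area = 142.92 mm². Layer 49 is larger (640.98 vs 142.92 mm²).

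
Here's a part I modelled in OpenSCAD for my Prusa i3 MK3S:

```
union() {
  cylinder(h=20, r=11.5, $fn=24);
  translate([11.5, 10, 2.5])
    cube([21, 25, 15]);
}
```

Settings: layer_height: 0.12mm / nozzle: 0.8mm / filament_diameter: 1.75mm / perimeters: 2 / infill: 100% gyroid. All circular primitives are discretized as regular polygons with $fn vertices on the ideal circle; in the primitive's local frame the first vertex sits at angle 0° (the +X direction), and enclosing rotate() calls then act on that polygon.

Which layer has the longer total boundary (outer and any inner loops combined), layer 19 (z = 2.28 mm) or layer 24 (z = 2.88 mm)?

layer 24 (z = 2.88 mm)

Layer 19 (z = 2.28): the cylinder: section is a regular 24-gon, circumradius r=11.5 (perimeter = 2·24·11.500·sin(180°/24) = 72.05 mm); the cube at (11.5, 10) is not intersected at this z (z outside [2.5, 17.5]); Taking the union: only the r=11.5 cylinder is present, so the union is just that shape — boundary = 72.05 mm. So its perimeter = 72.05 mm. Layer 24 (z = 2.88): the cylinder: section is a regular 24-gon, circumradius r=11.5 (perimeter = 2·24·11.500·sin(180°/24) = 72.05 mm); the cube at (11.5, 10) is present — its section is the full 21×25 rectangle (perimeter 92.00 mm); Combining (union): the 2 present regions are separate (no shared area or edge), so areas and boundary lengths simply add and each stays a separate island — boundary = 164.05 mm. So its perimeter = 164.05 mm. Layer 24 is larger (164.05 vs 72.05 mm).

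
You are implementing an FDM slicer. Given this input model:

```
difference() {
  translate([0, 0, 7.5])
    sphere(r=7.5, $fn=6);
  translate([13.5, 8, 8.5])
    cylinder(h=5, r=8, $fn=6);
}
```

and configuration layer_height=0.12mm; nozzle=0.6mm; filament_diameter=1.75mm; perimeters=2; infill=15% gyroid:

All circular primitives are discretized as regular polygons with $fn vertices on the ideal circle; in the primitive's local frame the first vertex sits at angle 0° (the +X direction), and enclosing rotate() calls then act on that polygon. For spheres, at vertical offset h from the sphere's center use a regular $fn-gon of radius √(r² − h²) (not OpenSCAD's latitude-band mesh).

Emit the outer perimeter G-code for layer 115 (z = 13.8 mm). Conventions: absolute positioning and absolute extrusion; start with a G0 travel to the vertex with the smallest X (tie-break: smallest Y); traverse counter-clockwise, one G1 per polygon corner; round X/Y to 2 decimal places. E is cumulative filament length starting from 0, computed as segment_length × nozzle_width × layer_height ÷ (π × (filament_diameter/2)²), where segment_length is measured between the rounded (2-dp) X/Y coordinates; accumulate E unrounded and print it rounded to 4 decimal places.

G0 X-4.07 Y0.00 Z13.80
G1 X-2.03 Y-3.52 E0.1218
G1 X2.03 Y-3.52 E0.2433
G1 X4.07 Y0.00 E0.3651
G1 X2.03 Y3.52 E0.4869
G1 X-2.03 Y3.52 E0.6084
G1 X-4.07 Y0.00 E0.7302

At z = 13.8 mm: the r=7.5 sphere contributes a regular 6-gon of circumradius √(7.5²−6.3²) = 4.069; the cylinder at (13.5, 8) is absent (z outside [8.5, 13.5]); Subtracting the remaining from the first: none of the subtracted shapes is present at this height, so the r=7.5 sphere is unchanged — 1 connected region. The outline is a single polygon with 6 vertices. Extrusion per mm of travel: 0.6 × 0.12 / (π × 0.875²) = 0.029934. Accumulating E over each segment gives final E = 0.7302.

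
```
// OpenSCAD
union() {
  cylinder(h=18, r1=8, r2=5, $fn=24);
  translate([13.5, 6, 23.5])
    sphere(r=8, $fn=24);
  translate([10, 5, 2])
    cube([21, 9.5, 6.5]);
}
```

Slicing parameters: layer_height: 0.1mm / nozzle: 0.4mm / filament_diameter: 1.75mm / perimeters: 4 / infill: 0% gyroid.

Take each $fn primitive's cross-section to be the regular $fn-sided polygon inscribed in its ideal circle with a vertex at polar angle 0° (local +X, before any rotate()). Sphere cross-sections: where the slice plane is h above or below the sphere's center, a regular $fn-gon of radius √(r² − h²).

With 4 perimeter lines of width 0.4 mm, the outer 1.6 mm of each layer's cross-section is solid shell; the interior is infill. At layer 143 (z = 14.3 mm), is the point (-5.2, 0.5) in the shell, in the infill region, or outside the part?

At z = 14.3 mm: the cone (r1=8→r2=5) has section circumradius 5.617 here — a regular 24-gon; the sphere at (13.5, 6) does not reach this height (|z−center|=9.200 > r=8); the cube at (10, 5) is not intersected at this z (z outside [2, 8.5]); Merging all regions: only the cone is present, so the union is just that shape — 1 connected region. Overall, the cross-section is a single solid region. The nearest boundary edge runs (-5.43, 1.45)→(-5.62, 0.00); distance from the point to it = 0.35 mm. The point is inside the cross-section, 0.35 mm from the nearest boundary — within the 1.6 mm shell band (4 × 0.4).

shell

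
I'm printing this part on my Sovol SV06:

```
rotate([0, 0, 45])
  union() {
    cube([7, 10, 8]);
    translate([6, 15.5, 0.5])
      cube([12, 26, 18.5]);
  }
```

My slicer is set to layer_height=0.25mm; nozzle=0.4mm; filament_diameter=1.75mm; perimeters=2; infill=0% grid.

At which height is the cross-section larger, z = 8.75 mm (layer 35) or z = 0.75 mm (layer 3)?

Layer 35 (z = 8.75): the cube is absent (z outside [0, 8]); the 12×26 cube at (6, 15.5) contributes its full rectangle (area 312.00 mm²); Taking the union: only the 12×26 cube at (6, 15.5) is present, so the union is just that shape — area = 312.00 mm²; (rotated 45° about Z; rotation is an isometry so areas/perimeters/island counts are preserved). So its area = 312.00 mm². Layer 3 (z = 0.75): the cube is present — its section is the full 7×10 rectangle (area 70.00 mm²); the 12×26 cube at (6, 15.5) contributes its full rectangle (area 312.00 mm²); Taking the union: the 2 present regions are separate (no shared area or edge), so areas and boundary lengths simply add and each stays a separate island — area = 382.00 mm²; (whole slice rotated 45° about Z — lengths, areas and connectivity unchanged). So its area = 382.00 mm². Layer 3 is larger (382.00 vs 312.00 mm²).

layer 3 (z = 0.75 mm)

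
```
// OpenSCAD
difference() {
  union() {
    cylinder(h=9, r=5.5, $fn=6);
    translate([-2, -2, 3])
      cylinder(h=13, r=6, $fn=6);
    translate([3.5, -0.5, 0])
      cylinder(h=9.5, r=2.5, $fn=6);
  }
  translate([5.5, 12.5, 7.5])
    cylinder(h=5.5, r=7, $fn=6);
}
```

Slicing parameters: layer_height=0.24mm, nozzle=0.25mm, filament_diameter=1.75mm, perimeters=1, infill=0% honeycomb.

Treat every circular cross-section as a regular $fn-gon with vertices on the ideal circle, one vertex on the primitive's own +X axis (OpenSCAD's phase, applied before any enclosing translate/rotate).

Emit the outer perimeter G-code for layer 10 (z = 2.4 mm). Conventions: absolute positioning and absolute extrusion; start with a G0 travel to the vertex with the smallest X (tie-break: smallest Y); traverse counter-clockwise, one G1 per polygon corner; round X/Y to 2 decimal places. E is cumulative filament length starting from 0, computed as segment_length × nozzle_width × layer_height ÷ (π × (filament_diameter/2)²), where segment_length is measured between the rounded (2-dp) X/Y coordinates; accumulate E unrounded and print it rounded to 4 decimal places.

At z = 2.4 mm: the r=5.5 cylinder contributes a regular 6-gon of circumradius 5.5; the cylinder at (-2, -2) is not intersected at this z (z outside [3, 16]); the cylinder at (3.5, -0.5): section is a regular 6-gon, circumradius r=2.5; Merging all regions: the regions partially overlap (shared area 13.93 mm²), so overlapping operands fuse into one piece — 1 connected region; the cylinder at (5.5, 12.5) is absent (z outside [7.5, 13]); After the difference (first − rest): none of the subtracted shapes is present at this height, so the result so far is unchanged — 1 connected region. The outline is a single polygon with 10 vertices. Extrusion per mm of travel: 0.25 × 0.24 / (π × 0.875²) = 0.024945. Accumulating E over each segment gives final E = 0.8479.

G0 X-5.50 Y0.00 Z2.40
G1 X-2.75 Y-4.76 E0.1371
G1 X2.75 Y-4.76 E0.2743
G1 X3.96 Y-2.67 E0.3346
G1 X4.75 Y-2.67 E0.3543
G1 X6.00 Y-0.50 E0.4167
G1 X4.75 Y1.67 E0.4792
G1 X4.54 Y1.67 E0.4845
G1 X2.75 Y4.76 E0.5735
G1 X-2.75 Y4.76 E0.7107
G1 X-5.50 Y0.00 E0.8479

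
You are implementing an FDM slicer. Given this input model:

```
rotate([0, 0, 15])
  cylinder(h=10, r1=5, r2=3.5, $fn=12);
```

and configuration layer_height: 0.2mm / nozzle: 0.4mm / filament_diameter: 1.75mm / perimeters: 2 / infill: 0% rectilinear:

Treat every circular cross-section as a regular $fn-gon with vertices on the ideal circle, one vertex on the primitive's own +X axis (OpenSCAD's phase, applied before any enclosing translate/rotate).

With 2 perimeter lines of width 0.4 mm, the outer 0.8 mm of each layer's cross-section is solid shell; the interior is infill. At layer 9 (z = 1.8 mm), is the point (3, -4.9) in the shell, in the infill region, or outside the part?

outside

At z = 1.8 mm: the cone contributes a regular 12-gon of circumradius 4.730 (interpolated between r1=5 and r2=3.5 at t=0.180); (rotated 15° about Z; rotation is an isometry so areas/perimeters/island counts are preserved). Overall, the cross-section is a single solid region. Undo the 15° rotation: the query point maps to (1.630, -5.509) in the un-rotated model frame. The nearest boundary edge runs (-0.00, -4.73)→(2.37, -4.10); distance from the point to it = 1.17 mm. The point is not inside any of the regions above, so it lies outside the cross-section (1.17 mm from the nearest boundary).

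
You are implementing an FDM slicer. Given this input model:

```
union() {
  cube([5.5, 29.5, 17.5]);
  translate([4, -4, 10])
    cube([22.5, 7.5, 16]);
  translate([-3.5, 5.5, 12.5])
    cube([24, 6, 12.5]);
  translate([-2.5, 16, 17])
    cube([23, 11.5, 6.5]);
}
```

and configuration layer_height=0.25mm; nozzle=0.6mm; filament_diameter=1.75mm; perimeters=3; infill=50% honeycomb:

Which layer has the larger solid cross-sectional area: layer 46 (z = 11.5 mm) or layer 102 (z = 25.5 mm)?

Layer 46 (z = 11.5): the 5.5×29.5 cube contributes its full rectangle (area 162.25 mm²); the cube at (4, -4) (footprint 22.5×7.5) is included at this height (area 168.75 mm²); the cube at (-3.5, 5.5) does not reach this height (z outside [12.5, 25]); the cube at (-2.5, 16) is absent (z outside [17, 23.5]); Merging all regions: the regions partially overlap — summed areas 331.00 mm² minus the doubly-counted overlap 5.25 mm² gives 325.75 mm² — area = 325.75 mm². So its area = 325.75 mm². Layer 102 (z = 25.5): the cube is absent (z outside [0, 17.5]); the cube at (4, -4) is present — its section is the full 22.5×7.5 rectangle (area 168.75 mm²); the cube at (-3.5, 5.5) does not reach this height (z outside [12.5, 25]); the cube at (-2.5, 16) is not intersected at this z (z outside [17, 23.5]); Merging all regions: only the 22.5×7.5 cube at (4, -4) is present, so the union is just that shape — area = 168.75 mm². So its area = 168.75 mm². Layer 46 is larger (325.75 vs 168.75 mm²).

layer 46 (z = 11.5 mm)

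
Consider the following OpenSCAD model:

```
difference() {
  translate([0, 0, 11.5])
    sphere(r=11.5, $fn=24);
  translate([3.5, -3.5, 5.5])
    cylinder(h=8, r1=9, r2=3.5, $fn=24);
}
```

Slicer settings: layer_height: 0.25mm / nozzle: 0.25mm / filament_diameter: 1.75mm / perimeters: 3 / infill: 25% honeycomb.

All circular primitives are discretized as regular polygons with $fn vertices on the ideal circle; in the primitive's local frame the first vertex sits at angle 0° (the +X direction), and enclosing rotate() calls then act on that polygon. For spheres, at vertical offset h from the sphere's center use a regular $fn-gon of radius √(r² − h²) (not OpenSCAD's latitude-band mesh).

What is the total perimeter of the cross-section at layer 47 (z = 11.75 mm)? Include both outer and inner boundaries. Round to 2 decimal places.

At z = 11.75 mm: the r=11.5 sphere contributes a regular 24-gon of circumradius √(11.5²−0.25²) = 11.497 (perimeter = 2·24·11.497·sin(180°/24) = 72.03 mm); the cone at (3.5, -3.5): at t=0.781 of its height the radius interpolates to r₁+(r₂−r₁)t = 4.703, giving a regular 24-gon of that circumradius (perimeter = 2·24·4.703·sin(180°/24) = 29.47 mm); After the difference (first − rest): starting from the r=11.5 sphere, the cone at (3.5, -3.5) lies wholly inside it (removes its full 68.70 mm² and its 29.47 mm outline becomes a hole wall) — boundary (outer + 1 inner loop) = 101.50 mm. Overall, the cross-section is one region with 1 hole. Total boundary length (outer + inner) = 101.50 mm.

101.50 mm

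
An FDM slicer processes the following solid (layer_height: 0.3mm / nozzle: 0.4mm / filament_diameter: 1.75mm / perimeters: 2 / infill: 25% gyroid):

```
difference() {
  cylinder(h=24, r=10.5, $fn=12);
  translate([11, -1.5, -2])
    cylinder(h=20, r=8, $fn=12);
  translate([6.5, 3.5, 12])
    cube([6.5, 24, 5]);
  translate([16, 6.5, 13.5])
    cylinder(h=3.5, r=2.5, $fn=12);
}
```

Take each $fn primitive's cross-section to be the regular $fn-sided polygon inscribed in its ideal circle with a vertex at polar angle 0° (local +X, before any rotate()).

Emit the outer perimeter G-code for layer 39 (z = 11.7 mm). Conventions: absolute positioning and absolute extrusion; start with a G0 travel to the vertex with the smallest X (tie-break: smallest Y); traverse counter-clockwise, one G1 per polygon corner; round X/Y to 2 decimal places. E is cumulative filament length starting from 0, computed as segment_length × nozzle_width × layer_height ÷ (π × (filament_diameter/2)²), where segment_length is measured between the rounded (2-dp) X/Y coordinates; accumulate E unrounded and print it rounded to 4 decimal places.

G0 X-10.50 Y0.00 Z11.70
G1 X-9.09 Y-5.25 E0.2712
G1 X-5.25 Y-9.09 E0.5421
G1 X0.00 Y-10.50 E0.8133
G1 X5.25 Y-9.09 E1.0845
G1 X6.46 Y-7.89 E1.1696
G1 X4.07 Y-5.50 E1.3382
G1 X3.00 Y-1.50 E1.5448
G1 X4.07 Y2.50 E1.7514
G1 X7.00 Y5.43 E1.9581
G1 X8.51 Y5.83 E2.0360
G1 X5.25 Y9.09 E2.2660
G1 X0.00 Y10.50 E2.5372
G1 X-5.25 Y9.09 E2.8084
G1 X-9.09 Y5.25 E3.0794
G1 X-10.50 Y0.00 E3.3506

At z = 11.7 mm: the r=10.5 cylinder contributes a regular 12-gon of circumradius 10.5; the r=8 cylinder at (11, -1.5) gives a regular 12-gon of circumradius 8 (constant along its height); the cube at (6.5, 3.5) is not intersected at this z (z outside [12, 17]); the cylinder at (16, 6.5) is absent (z outside [13.5, 17]); After the difference (first − rest): starting from the r=10.5 cylinder, the r=8 cylinder at (11, -1.5) partially overlaps it — only the 68.29 mm² overlap (of its 192.00 mm²) is removed, clipping the outline — 1 connected region. The outline is a single polygon with 15 vertices. Extrusion per mm of travel: 0.4 × 0.3 / (π × 0.875²) = 0.049890. Accumulating E over each segment gives final E = 3.3506.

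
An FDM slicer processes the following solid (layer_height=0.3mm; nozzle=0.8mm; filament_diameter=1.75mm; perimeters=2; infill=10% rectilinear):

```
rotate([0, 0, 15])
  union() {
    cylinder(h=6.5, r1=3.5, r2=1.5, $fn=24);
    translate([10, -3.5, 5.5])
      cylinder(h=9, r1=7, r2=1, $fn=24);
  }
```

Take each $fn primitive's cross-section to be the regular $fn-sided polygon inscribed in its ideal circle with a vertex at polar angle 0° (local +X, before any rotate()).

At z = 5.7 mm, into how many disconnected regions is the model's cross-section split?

2

At z = 5.7 mm: the cone (r1=3.5→r2=1.5) has section circumradius 1.746 here — a regular 24-gon; the cone at (10, -3.5) contributes a regular 24-gon of circumradius 6.867 (interpolated between r1=7 and r2=1 at t=0.022); Taking the union: the 2 present regions are separate (no shared area or edge), so areas and boundary lengths simply add and each stays a separate island — 2 connected regions; (rotated 15° about Z; rotation is an isometry so areas/perimeters/island counts are preserved). The result has 2 disconnected regions.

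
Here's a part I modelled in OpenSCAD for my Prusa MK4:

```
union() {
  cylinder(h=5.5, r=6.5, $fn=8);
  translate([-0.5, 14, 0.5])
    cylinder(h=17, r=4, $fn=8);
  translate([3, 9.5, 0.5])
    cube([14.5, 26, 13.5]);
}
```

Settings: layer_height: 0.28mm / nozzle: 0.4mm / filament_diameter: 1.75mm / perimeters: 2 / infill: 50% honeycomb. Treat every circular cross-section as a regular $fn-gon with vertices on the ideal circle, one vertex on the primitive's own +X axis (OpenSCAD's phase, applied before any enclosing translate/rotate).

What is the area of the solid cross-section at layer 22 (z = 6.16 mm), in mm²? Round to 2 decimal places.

At z = 6.16 mm: the cylinder is not intersected at this z (z outside [0, 5.5]); the r=4 cylinder at (-0.5, 14) contributes a regular 8-gon of circumradius 4 (area = (8/2)·4.000²·sin(360°/8) = 45.25 mm²); the 14.5×26 cube at (3, 9.5) contributes its full rectangle (area 377.00 mm²); Combining (union): the regions partially overlap — summed areas 422.25 mm² minus the doubly-counted overlap 0.60 mm² gives 421.65 mm² — area = 421.65 mm². Overall, the cross-section is a single solid region. Net area = 421.65 mm².

421.65 mm²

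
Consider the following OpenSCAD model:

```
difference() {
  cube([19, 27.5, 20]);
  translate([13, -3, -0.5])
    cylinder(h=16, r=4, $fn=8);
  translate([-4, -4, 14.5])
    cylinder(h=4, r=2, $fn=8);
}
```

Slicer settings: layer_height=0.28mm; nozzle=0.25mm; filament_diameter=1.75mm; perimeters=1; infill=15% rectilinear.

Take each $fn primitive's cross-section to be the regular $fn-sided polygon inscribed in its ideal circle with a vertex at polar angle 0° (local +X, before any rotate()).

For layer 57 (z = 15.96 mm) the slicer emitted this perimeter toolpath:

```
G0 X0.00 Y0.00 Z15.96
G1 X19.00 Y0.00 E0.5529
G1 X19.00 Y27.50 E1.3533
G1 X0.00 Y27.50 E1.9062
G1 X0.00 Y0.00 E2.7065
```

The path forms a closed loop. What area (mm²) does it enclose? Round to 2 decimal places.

522.50 mm²

Apply the shoelace formula to the sequence of (X, Y) vertices; enclosed area = 522.50 mm².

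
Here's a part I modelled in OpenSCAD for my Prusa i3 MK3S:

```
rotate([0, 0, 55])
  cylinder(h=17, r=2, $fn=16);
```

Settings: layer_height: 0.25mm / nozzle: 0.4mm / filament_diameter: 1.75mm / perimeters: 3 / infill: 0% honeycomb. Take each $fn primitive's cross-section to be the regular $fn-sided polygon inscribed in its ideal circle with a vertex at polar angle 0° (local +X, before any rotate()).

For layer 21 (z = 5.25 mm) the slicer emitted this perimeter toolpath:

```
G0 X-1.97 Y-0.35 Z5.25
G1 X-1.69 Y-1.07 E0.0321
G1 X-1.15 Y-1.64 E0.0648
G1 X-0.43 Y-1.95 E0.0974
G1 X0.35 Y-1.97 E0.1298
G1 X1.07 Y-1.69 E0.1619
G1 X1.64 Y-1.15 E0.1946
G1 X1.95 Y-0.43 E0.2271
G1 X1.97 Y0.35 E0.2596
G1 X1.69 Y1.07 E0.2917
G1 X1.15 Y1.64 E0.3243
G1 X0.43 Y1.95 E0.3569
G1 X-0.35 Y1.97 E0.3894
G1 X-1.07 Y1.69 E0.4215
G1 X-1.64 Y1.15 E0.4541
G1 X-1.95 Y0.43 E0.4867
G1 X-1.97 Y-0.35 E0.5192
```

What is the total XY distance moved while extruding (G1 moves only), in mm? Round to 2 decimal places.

12.49 mm

Sum the Euclidean lengths of each G1 segment: total = 12.49 mm.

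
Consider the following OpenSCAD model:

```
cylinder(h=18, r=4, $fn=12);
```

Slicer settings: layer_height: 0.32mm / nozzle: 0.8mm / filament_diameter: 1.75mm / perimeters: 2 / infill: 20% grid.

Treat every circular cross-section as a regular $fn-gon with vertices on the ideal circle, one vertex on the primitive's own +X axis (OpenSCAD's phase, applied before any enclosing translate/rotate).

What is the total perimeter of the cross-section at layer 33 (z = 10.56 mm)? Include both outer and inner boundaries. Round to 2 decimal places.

24.85 mm

At z = 10.56 mm: the r=4 cylinder gives a regular 12-gon of circumradius 4 (constant along its height) (perimeter = 2·12·4.000·sin(180°/12) = 24.85 mm). Overall, the cross-section is a single solid region. Total boundary length (outer) = 24.85 mm.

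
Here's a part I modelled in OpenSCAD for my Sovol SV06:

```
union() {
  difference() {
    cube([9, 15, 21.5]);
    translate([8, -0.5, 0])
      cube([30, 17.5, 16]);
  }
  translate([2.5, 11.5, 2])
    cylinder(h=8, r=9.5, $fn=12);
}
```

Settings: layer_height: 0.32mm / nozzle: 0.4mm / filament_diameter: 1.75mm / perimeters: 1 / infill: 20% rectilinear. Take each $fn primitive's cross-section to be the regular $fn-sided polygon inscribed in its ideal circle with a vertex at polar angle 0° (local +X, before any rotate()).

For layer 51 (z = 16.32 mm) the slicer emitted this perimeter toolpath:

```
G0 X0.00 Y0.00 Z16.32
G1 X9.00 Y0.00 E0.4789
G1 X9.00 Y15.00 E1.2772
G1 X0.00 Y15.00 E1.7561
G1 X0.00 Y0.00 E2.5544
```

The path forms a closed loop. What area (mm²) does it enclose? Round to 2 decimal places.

Apply the shoelace formula to the sequence of (X, Y) vertices; enclosed area = 135.00 mm².

135.00 mm²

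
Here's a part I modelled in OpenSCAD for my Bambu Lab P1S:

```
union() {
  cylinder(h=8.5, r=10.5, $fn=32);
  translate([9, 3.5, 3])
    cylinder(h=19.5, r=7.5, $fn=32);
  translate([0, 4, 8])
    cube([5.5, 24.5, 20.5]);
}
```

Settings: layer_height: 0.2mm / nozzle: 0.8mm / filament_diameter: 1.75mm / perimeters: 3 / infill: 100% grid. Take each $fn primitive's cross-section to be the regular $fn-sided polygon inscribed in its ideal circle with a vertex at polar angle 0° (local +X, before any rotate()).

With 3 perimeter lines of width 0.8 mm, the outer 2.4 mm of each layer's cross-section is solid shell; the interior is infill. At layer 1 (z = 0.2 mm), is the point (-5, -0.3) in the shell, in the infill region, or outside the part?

infill

At z = 0.2 mm: the r=10.5 cylinder gives a regular 32-gon of circumradius 10.5 (constant along its height); the cylinder at (9, 3.5) is absent (z outside [3, 22.5]); the cube at (0, 4) does not reach this height (z outside [8, 28.5]); Combining (union): only the r=10.5 cylinder is present, so the union is just that shape — 1 connected region. Overall, the cross-section is a single solid region. The nearest boundary edge runs (-10.50, 0.00)→(-10.30, -2.05); distance from the point to it = 5.44 mm. The point is inside the cross-section and 5.44 mm from the nearest boundary — more than the 2.4 mm shell width (3 × 0.8), so it's in the infill interior.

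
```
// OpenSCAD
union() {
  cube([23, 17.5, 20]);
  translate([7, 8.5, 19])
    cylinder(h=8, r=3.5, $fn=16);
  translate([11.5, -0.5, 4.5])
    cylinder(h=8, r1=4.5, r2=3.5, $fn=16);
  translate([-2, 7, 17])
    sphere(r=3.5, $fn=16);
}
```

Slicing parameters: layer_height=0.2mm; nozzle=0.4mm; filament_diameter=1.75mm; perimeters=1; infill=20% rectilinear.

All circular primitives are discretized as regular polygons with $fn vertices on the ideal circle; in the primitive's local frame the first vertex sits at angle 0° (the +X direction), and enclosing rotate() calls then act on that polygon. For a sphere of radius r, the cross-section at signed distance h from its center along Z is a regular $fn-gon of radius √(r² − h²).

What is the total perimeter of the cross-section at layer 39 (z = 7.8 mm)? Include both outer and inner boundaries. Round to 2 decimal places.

86.80 mm

At z = 7.8 mm: the 23×17.5 cube contributes its full rectangle (perimeter 81.00 mm); the cylinder at (7, 8.5) does not reach this height (z outside [19, 27]); the cone at (11.5, -0.5): at t=0.412 of its height the radius interpolates to r₁+(r₂−r₁)t = 4.088, giving a regular 16-gon of that circumradius (perimeter = 2·16·4.088·sin(180°/16) = 25.52 mm); the sphere at (-2, 7) does not reach this height (|z−center|=9.200 > r=3.5); Combining (union): the regions partially overlap (shared area 21.54 mm²), so the edge portions inside another operand are dropped and the merged outline is re-measured after clipping — boundary = 86.80 mm. Overall, the cross-section is a single solid region. Total boundary length (outer) = 86.80 mm.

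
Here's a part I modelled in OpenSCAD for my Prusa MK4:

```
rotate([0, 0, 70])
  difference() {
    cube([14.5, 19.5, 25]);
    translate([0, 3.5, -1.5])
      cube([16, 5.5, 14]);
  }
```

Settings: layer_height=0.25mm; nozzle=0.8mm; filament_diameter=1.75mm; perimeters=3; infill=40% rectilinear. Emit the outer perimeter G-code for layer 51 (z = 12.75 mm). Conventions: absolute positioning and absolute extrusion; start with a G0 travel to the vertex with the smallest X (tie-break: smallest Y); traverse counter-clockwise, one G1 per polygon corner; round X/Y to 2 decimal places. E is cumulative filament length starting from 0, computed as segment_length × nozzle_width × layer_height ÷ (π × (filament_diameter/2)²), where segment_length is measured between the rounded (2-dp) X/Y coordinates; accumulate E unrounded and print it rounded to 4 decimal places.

G0 X-18.32 Y6.67 Z12.75
G1 X0.00 Y0.00 E1.6211
G1 X4.96 Y13.63 E2.8272
G1 X-13.36 Y20.29 E4.4480
G1 X-18.32 Y6.67 E5.6533

At z = 12.75 mm: the cube is present — its section is the full 14.5×19.5 rectangle; the cube at (0, 3.5) is absent (z outside [-1.5, 12.5]); After the difference (first − rest): none of the subtracted shapes is present at this height, so the 14.5×19.5 cube is unchanged — 1 connected region; (whole slice rotated 70° about Z — lengths, areas and connectivity unchanged). The outline is a single polygon with 4 vertices. Extrusion per mm of travel: 0.8 × 0.25 / (π × 0.875²) = 0.083150. Accumulating E over each segment gives final E = 5.6533.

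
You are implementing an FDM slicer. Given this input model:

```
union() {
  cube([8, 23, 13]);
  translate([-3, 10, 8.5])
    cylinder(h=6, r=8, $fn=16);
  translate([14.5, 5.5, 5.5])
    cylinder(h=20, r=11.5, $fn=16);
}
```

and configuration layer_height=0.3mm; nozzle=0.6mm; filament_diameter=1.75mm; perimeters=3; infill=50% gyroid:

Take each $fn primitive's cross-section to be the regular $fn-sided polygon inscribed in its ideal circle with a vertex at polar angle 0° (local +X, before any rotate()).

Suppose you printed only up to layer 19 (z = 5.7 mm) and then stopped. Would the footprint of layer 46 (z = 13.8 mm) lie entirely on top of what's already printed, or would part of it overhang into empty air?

part overhangs

Compare the two slices. At z = 5.7: the cube is present — its section is the full 8×23 rectangle (area 184.00 mm²); the cylinder at (-3, 10) is not intersected at this z (z outside [8.5, 14.5]); the r=11.5 cylinder at (14.5, 5.5) contributes a regular 16-gon of circumradius 11.5 (area = (16/2)·11.500²·sin(360°/16) = 404.88 mm²); Combining (union): the regions partially overlap — summed areas 588.88 mm² minus the doubly-counted overlap 55.91 mm² gives 532.97 mm² — area = 532.97 mm². At z = 13.8: the cube is absent (z outside [0, 13]); the r=8 cylinder at (-3, 10) gives a regular 16-gon of circumradius 8 (constant along its height) (area = (16/2)·8.000²·sin(360°/16) = 195.93 mm²); the cylinder at (14.5, 5.5): section is a regular 16-gon, circumradius r=11.5 (area = (16/2)·11.500²·sin(360°/16) = 404.88 mm²); Merging all regions: the regions partially overlap — summed areas 600.81 mm² minus the doubly-counted overlap 5.24 mm² gives 595.58 mm² — area = 595.58 mm². Checking containment: at z = 13.8 the cross-section extends beyond the z = 5.7 cross-section by about 144.18 mm².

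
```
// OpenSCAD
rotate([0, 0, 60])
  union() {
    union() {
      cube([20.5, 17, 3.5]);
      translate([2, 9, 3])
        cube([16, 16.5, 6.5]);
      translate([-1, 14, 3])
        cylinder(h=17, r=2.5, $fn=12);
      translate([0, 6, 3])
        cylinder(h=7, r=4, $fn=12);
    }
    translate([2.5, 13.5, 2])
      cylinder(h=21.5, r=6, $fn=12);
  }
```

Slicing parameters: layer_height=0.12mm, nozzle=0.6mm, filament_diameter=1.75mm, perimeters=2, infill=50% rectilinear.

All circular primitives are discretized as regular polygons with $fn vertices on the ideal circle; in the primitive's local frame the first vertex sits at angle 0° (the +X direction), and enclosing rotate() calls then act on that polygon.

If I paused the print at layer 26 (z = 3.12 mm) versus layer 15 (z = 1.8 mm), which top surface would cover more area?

Layer 26 (z = 3.12): the cube (footprint 20.5×17) is included at this height (area 348.50 mm²); the cube at (2, 9) (footprint 16×16.5) is included at this height (area 264.00 mm²); the cylinder at (-1, 14): section is a regular 12-gon, circumradius r=2.5 (area = (12/2)·2.500²·sin(360°/12) = 18.75 mm²); the cylinder at (0, 6): section is a regular 12-gon, circumradius r=4 (area = (12/2)·4.000²·sin(360°/12) = 48.00 mm²); Merging all regions: the regions partially overlap — summed areas 679.25 mm² minus the doubly-counted overlap 156.64 mm² gives 522.61 mm² — area = 522.61 mm²; the r=6 cylinder at (2.5, 13.5) gives a regular 12-gon of circumradius 6 (constant along its height) (area = (12/2)·6.000²·sin(360°/12) = 108.00 mm²); Taking the union: the regions partially overlap — summed areas 630.61 mm² minus the doubly-counted overlap 93.85 mm² gives 536.76 mm² — area = 536.76 mm²; (rotated 60° about Z; rotation is an isometry so areas/perimeters/island counts are preserved). So its area = 536.76 mm². Layer 15 (z = 1.8): the 20.5×17 cube contributes its full rectangle (area 348.50 mm²); the cube at (2, 9) is not intersected at this z (z outside [3, 9.5]); the cylinder at (-1, 14) is not intersected at this z (z outside [3, 20]); the cylinder at (0, 6) does not reach this height (z outside [3, 10]); Taking the union: only the 20.5×17 cube is present, so the union is just that shape — area = 348.50 mm²; the cylinder at (2.5, 13.5) is absent (z outside [2, 23.5]); Combining (union): only that combined region is present, so the union is just that shape — area = 348.50 mm²; (rotated 60° about Z; rotation is an isometry so areas/perimeters/island counts are preserved). So its area = 348.50 mm². Layer 26 is larger (536.76 vs 348.50 mm²).

layer 26 (z = 3.12 mm)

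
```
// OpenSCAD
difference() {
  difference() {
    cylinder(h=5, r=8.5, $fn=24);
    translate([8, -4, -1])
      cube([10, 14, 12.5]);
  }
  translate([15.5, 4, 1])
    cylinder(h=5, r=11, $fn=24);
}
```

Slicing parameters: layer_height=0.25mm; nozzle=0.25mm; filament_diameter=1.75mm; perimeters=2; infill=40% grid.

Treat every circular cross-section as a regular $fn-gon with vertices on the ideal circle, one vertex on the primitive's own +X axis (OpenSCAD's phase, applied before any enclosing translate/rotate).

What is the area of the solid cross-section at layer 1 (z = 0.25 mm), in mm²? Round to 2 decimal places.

222.73 mm²

At z = 0.25 mm: the cylinder: section is a regular 24-gon, circumradius r=8.5 (area = (24/2)·8.500²·sin(360°/24) = 224.40 mm²); the 10×14 cube at (8, -4) contributes its full rectangle (area 140.00 mm²); Taking the first minus the rest: starting from the r=8.5 cylinder (224.40 mm²), the 10×14 cube at (8, -4) partially overlaps it — only the 1.67 mm² overlap (of its 140.00 mm²) is removed, clipping the outline — area = 222.73 mm²; the cylinder at (15.5, 4) does not reach this height (z outside [1, 6]); Subtracting the remaining from the first: none of the subtracted shapes is present at this height, so the result so far is unchanged — area = 222.73 mm². Overall, the cross-section is a single solid region. Net area = 222.73 mm².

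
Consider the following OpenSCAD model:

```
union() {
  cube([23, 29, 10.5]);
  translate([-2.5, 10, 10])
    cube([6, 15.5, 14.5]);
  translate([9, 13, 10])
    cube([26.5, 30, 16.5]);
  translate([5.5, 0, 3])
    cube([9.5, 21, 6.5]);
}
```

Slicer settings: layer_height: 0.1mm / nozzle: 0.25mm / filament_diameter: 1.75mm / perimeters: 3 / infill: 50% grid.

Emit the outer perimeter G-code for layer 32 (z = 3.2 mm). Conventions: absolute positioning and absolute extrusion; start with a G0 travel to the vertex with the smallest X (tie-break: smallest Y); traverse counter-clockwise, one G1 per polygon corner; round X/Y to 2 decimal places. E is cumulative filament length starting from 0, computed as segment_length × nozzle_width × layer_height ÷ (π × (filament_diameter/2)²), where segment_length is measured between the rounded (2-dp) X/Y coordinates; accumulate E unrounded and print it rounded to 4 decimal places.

At z = 3.2 mm: the 23×29 cube contributes its full rectangle; the cube at (-2.5, 10) does not reach this height (z outside [10, 24.5]); the cube at (9, 13) does not reach this height (z outside [10, 26.5]); the 9.5×21 cube at (5.5, 0) contributes its full rectangle; Taking the union: the 9.5×21 cube at (5.5, 0) lies entirely inside the 23×29 cube, so the union is just the 23×29 cube — 1 connected region. The outline is a single polygon with 4 vertices. Extrusion per mm of travel: 0.25 × 0.1 / (π × 0.875²) = 0.010394. Accumulating E over each segment gives final E = 1.0810.

G0 X0.00 Y0.00 Z3.20
G1 X23.00 Y0.00 E0.2391
G1 X23.00 Y29.00 E0.5405
G1 X0.00 Y29.00 E0.7795
G1 X0.00 Y0.00 E1.0810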